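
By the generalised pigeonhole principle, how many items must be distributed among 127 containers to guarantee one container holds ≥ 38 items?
n = (38 − 1)·127 + 1 = 4700

By the generalised pigeonhole principle, to guarantee some box contains ≥ r objects we need more than (r − 1) · k objects total. Threshold: n = (r − 1) · k + 1. With r = 38 and k = 127: n = 37 · 127 + 1 = 4699 + 1 = 4700. For n = 4699 = 37 · 127, we can put exactly 37 objects in every box, avoiding 38 in any single one — so 4700 is tight.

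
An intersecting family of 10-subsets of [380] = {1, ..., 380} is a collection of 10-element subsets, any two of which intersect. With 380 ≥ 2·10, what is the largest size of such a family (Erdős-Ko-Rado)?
max |F| = C(379, 9) = 404041266059756325

Erdős-Ko-Rado (1961): when n ≥ 2k, max |F| = C(n−1, k−1). The bound is attained by the star {A : i ∈ A} for any fixed i ∈ [n]. Here C(380−1, 10−1) = C(379, 9) = 404041266059756325.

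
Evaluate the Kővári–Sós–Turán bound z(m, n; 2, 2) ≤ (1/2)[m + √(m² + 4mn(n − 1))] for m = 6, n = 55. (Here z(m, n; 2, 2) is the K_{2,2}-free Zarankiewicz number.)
z(6, 55; 2, 2) ≤ (1/2)[6 + √(6² + 4·6·55·54)] = (1/2)[6 + √71316] = 136.5253

Kővári–Sós–Turán: let r_1, ..., r_6 be the row sums and z = Σ r_i the total number of 1s. Each pair of columns can share at most one row with both entries 1 (else a 2×2 all-ones block appears), so Σ_i C(r_i, 2) ≤ C(55, 2) = 1485. By convexity Σ_i C(r_i, 2) ≥ 6·C(z/6, 2) = z(z − 6)/(2·6), giving z² − 6z − 6·55·54 ≤ 0 and hence z ≤ (1/2)[6 + √(36 + 4·17820)] = (1/2)[6 + √71316] ≈ (1/2)(6 + 267.0506) = 136.5253.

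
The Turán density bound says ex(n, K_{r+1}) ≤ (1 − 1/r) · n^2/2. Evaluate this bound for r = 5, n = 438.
Turán density bound = (4/5) · 438^2/2 = 383688/5 ≈ 76737.6

Turán's theorem: ex(n, K_{r+1}) is achieved by the complete r-partite Turán graph T(n, r) with parts as balanced as possible, and is at most (1 − 1/r) · n^2/2. For r = 5, n = 438: the density bound is (4/5) · 191844/2 = 383688/5 ≈ 76737.6. The integer-valued extremum is e(T(438, 5)) = 76737, which is strictly less than the density bound 383688/5 since 5 ∤ 438 (the parts of T(438, 5) cannot all be equal).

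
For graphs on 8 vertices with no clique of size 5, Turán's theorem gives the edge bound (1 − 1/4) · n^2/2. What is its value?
Turán density bound = (3/4) · 8^2/2 = 24

Turán's theorem: ex(n, K_{r+1}) is achieved by the complete r-partite Turán graph T(n, r) with parts as balanced as possible, and is at most (1 − 1/r) · n^2/2. For r = 4, n = 8: the density bound is (3/4) · 64/2 = 24. Since 4 ∣ 8, the Turán graph T(8, 4) has parts of equal size 2, and its edge count e(T(8, 4)) = 24 attains the density bound exactly.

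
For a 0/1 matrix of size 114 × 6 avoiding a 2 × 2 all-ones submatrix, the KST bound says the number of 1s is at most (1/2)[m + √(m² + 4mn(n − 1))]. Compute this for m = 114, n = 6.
z(114, 6; 2, 2) ≤ (1/2)[114 + √(114² + 4·114·6·5)] = (1/2)[114 + √26676] = 138.6639

Kővári–Sós–Turán: let r_1, ..., r_114 be the row sums and z = Σ r_i the total number of 1s. Each pair of columns can share at most one row with both entries 1 (else a 2×2 all-ones block appears), so Σ_i C(r_i, 2) ≤ C(6, 2) = 15. By convexity Σ_i C(r_i, 2) ≥ 114·C(z/114, 2) = z(z − 114)/(2·114), giving z² − 114z − 114·6·5 ≤ 0 and hence z ≤ (1/2)[114 + √(12996 + 4·3420)] = (1/2)[114 + √26676] ≈ (1/2)(114 + 163.3279) = 138.6639.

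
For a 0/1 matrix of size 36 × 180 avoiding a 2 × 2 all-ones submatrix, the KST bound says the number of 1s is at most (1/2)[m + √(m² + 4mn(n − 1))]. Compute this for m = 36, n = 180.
z(36, 180; 2, 2) ≤ (1/2)[36 + √(36² + 4·36·180·179)] = (1/2)[36 + √4640976] = 1095.1462

Kővári–Sós–Turán: let r_1, ..., r_36 be the row sums and z = Σ r_i the total number of 1s. Each pair of columns can share at most one row with both entries 1 (else a 2×2 all-ones block appears), so Σ_i C(r_i, 2) ≤ C(180, 2) = 16110. By convexity Σ_i C(r_i, 2) ≥ 36·C(z/36, 2) = z(z − 36)/(2·36), giving z² − 36z − 36·180·179 ≤ 0 and hence z ≤ (1/2)[36 + √(1296 + 4·1159920)] = (1/2)[36 + √4640976] ≈ (1/2)(36 + 2154.2925) = 1095.1462.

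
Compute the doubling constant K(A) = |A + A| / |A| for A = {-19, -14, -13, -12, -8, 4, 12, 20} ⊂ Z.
K = |A + A| / |A| = 32/8 = 4

Enumerate A + A = {a + b : a, b ∈ A}. With |A| = 8, there are |A|^2 = 64 ordered sum pairs; collecting distinct values, A + A = {-38, -33, -32, -31, -28, -27, -26, -25, -24, -22, -21, -20, -16, -15, -10, -9, -8, -7, -4, -2, -1, 0, 1, 4, 6, 7, 8, 12, 16, 24, 32, 40}, so |A + A| = 32. Thus K = 32/8 = 4. For comparison, the minimum possible |A + A| over all 8-element sets is 2·8 − 1 = 15 (so min K = 15/8), attained only by arithmetic progressions.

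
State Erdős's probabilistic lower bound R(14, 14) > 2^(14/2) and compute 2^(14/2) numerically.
2^(14/2) = 128; so R(14, 14) > 128

Colour each edge of K_n uniformly at random with red/blue. The expected number of monochromatic K_14 is C(n, 14) · 2 · 2^(−C(14,2)). If C(n, 14) · 2^(1 − C(14,2)) < 1, then with positive probability no monochromatic K_14 exists, so R(14, 14) > n. The standard estimate C(n, 14) ≤ n^14/14! shows this inequality holds whenever n ≤ 2^(14/2) (since 14! · 2^(C(14,2) − 1) > 2^(14^2/2) ≥ n^14). Hence R(14, 14) > 2^(14/2) = 128.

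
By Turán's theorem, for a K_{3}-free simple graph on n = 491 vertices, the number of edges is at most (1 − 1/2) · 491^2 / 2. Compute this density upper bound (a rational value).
Turán density bound = (1/2) · 491^2/2 = 241081/4 ≈ 60270.25

Turán's theorem: ex(n, K_{r+1}) is achieved by the complete r-partite Turán graph T(n, r) with parts as balanced as possible, and is at most (1 − 1/r) · n^2/2. For r = 2, n = 491: the density bound is (1/2) · 241081/2 = 241081/4 ≈ 60270.25. The integer-valued extremum is e(T(491, 2)) = 60270, which is strictly less than the density bound 241081/4 since 2 ∤ 491 (the parts of T(491, 2) cannot all be equal).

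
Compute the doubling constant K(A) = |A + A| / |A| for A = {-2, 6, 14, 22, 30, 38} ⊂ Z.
K = |A + A| / |A| = 11/6

Enumerate A + A = {a + b : a, b ∈ A}. With |A| = 6, there are |A|^2 = 36 ordered sum pairs; collecting distinct values, A + A = {-4, 4, 12, 20, 28, 36, 44, 52, 60, 68, 76}, so |A + A| = 11. Thus K = 11/6. Here |A + A| = 2|A| − 1 = 11, the minimum possible — so K = 11/6 is minimal, which holds iff A is an arithmetic progression.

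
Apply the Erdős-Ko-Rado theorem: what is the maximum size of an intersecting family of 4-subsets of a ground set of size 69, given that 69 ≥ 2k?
max |F| = C(68, 3) = 50116

The Erdős-Ko-Rado theorem states: for n ≥ 2k, an intersecting family of k-subsets of an n-element set has size at most C(n − 1, k − 1), with equality for 'star' families {A ⊆ [n] : |A| = k, i ∈ A} (fix an element i). For n = 69, k = 4: C(68, 3) = 50116.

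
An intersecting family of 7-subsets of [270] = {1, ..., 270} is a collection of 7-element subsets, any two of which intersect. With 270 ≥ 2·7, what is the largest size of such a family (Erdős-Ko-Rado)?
max |F| = C(269, 6) = 497504801332

The Erdős-Ko-Rado theorem states: for n ≥ 2k, an intersecting family of k-subsets of an n-element set has size at most C(n − 1, k − 1), with equality for 'star' families {A ⊆ [n] : |A| = k, i ∈ A} (fix an element i). For n = 270, k = 7: C(269, 6) = 497504801332.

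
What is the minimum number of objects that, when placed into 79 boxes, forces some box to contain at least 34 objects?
n = (34 − 1)·79 + 1 = 2608

By the generalised pigeonhole principle, to guarantee some box contains ≥ r objects we need more than (r − 1) · k objects total. Threshold: n = (r − 1) · k + 1. With r = 34 and k = 79: n = 33 · 79 + 1 = 2607 + 1 = 2608. For n = 2607 = 33 · 79, we can put exactly 33 objects in every box, avoiding 34 in any single one — so 2608 is tight.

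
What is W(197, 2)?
W(197, 2) = 197 + 1 = 198

A 2-term AP is any pair of integers, so a monochromatic 2-AP exists iff some colour is used at least twice. With 197 colours, the colouring i ↦ i on {1, ..., 197} uses each colour once, avoiding any monochromatic pair, so W(197, 2) > 197. For {1, ..., 198}, pigeonhole forces two integers of the same colour, which form a monochromatic 2-AP. Hence W(197, 2) = 198.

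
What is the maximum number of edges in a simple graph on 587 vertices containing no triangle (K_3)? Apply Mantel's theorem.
ex(587, K_3) = ⌊587^2/4⌋ = 86142

Mantel (1907): a triangle-free graph on n vertices has at most ⌊n^2/4⌋ edges, with equality for the complete bipartite graph K_{⌊n/2⌋, ⌈n/2⌉}. For n = 587: ⌊587^2/4⌋ = ⌊344569/4⌋ = 86142. The extremal graph is K_{293, 294}, which has 293·294 = 86142 edges.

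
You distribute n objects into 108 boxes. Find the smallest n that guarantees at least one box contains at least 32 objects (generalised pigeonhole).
n = (32 − 1)·108 + 1 = 3349

By the generalised pigeonhole principle, to guarantee some box contains ≥ r objects we need more than (r − 1) · k objects total. Threshold: n = (r − 1) · k + 1. With r = 32 and k = 108: n = 31 · 108 + 1 = 3348 + 1 = 3349. For n = 3348 = 31 · 108, we can put exactly 31 objects in every box, avoiding 32 in any single one — so 3349 is tight.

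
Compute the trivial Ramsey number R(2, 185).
R(2, 185) = 185

R(2, k) = k for all k ≥ 2: in a 2-colouring of K_k, either some edge is red (a red K_2) or all edges are blue (a blue K_k). And K_{184} coloured all-blue has no blue K_185, so R(2, 185) > 184. Hence R(2, 185) = 185.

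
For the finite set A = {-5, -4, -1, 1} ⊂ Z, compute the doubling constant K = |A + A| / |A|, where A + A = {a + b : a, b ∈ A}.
K = |A + A| / |A| = 10/4 = 5/2

Enumerate A + A = {a + b : a, b ∈ A}. With |A| = 4, there are |A|^2 = 16 ordered sum pairs; collecting distinct values, A + A = {-10, -9, -8, -6, -5, -4, -3, -2, 0, 2}, so |A + A| = 10. Thus K = 10/4 = 5/2. For comparison, the minimum possible |A + A| over all 4-element sets is 2·4 − 1 = 7 (so min K = 7/4), attained only by arithmetic progressions.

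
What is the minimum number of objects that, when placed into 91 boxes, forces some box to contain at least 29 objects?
n = (29 − 1)·91 + 1 = 2549

By the generalised pigeonhole principle, to guarantee some box contains ≥ r objects we need more than (r − 1) · k objects total. Threshold: n = (r − 1) · k + 1. With r = 29 and k = 91: n = 28 · 91 + 1 = 2548 + 1 = 2549. For n = 2548 = 28 · 91, we can put exactly 28 objects in every box, avoiding 29 in any single one — so 2549 is tight.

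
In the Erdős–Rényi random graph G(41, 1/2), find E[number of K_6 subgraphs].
E[# K_6] = C(41, 6) · (1/2)^C(6, 2) = 4496388 / 2^15 = 1124097/8192 ≈ 137.218872

For each 6-subset S of vertices (there are C(41, 6) = 4496388 such S), let X_S = 1 if S induces a K_6 (all C(6, 2) = 15 edges present). Then P(X_S = 1) = (1/2)^15 = 1/32768. By linearity of expectation, E[# K_6] = C(41, 6) · (1/2)^15 = 4496388 / 32768 = 1124097/8192 ≈ 137.218872.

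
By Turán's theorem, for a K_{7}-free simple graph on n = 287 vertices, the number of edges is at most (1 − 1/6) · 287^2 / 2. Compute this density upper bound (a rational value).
Turán density bound = (5/6) · 287^2/2 = 411845/12 ≈ 34320.4167

Turán's theorem: ex(n, K_{r+1}) is achieved by the complete r-partite Turán graph T(n, r) with parts as balanced as possible, and is at most (1 − 1/r) · n^2/2. For r = 6, n = 287: the density bound is (5/6) · 82369/2 = 411845/12 ≈ 34320.4167. The integer-valued extremum is e(T(287, 6)) = 34320, which is strictly less than the density bound 411845/12 since 6 ∤ 287 (the parts of T(287, 6) cannot all be equal).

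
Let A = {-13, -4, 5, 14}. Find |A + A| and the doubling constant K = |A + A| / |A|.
K = |A + A| / |A| = 7/4

Enumerate A + A = {a + b : a, b ∈ A}. With |A| = 4, there are |A|^2 = 16 ordered sum pairs; collecting distinct values, A + A = {-26, -17, -8, 1, 10, 19, 28}, so |A + A| = 7. Thus K = 7/4. Here |A + A| = 2|A| − 1 = 7, the minimum possible — so K = 7/4 is minimal, which holds iff A is an arithmetic progression.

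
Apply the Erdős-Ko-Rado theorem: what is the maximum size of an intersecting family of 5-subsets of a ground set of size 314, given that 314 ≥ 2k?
max |F| = C(313, 4) = 392292290

Erdős-Ko-Rado (1961): when n ≥ 2k, max |F| = C(n−1, k−1). The bound is attained by the star {A : i ∈ A} for any fixed i ∈ [n]. Here C(314−1, 5−1) = C(313, 4) = 392292290.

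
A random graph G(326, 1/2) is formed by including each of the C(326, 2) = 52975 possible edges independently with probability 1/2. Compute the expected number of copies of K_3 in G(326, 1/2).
E[# K_3] = C(326, 3) · (1/2)^C(3, 2) = 5721300 / 2^3 = 1430325/2 = 715162.5

For each 3-subset S of vertices (there are C(326, 3) = 5721300 such S), let X_S = 1 if S induces a K_3 (all C(3, 2) = 3 edges present). Then P(X_S = 1) = (1/2)^3 = 1/8. By linearity of expectation, E[# K_3] = C(326, 3) · (1/2)^3 = 5721300 / 8 = 1430325/2 = 715162.5.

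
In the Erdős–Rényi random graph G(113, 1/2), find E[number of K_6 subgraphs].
E[# K_6] = C(113, 6) · (1/2)^C(6, 2) = 2526561576 / 2^15 = 315820197/4096 ≈ 77104.540283

For each 6-subset S of vertices (there are C(113, 6) = 2526561576 such S), let X_S = 1 if S induces a K_6 (all C(6, 2) = 15 edges present). Then P(X_S = 1) = (1/2)^15 = 1/32768. By linearity of expectation, E[# K_6] = C(113, 6) · (1/2)^15 = 2526561576 / 32768 = 315820197/4096 ≈ 77104.540283.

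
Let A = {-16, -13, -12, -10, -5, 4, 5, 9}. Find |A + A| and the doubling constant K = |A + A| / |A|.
K = |A + A| / |A| = 32/8 = 4

Enumerate A + A = {a + b : a, b ∈ A}. With |A| = 8, there are |A|^2 = 64 ordered sum pairs; collecting distinct values, A + A = {-32, -29, -28, -26, -25, -24, -23, -22, -21, -20, -18, -17, -15, -12, -11, -10, -9, -8, -7, -6, -5, -4, -3, -1, 0, 4, 8, 9, 10, 13, 14, 18}, so |A + A| = 32. Thus K = 32/8 = 4. For comparison, the minimum possible |A + A| over all 8-element sets is 2·8 − 1 = 15 (so min K = 15/8), attained only by arithmetic progressions.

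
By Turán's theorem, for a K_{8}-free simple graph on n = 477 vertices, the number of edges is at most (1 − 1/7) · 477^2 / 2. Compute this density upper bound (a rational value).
Turán density bound = (6/7) · 477^2/2 = 682587/7 ≈ 97512.4286

Turán's theorem: ex(n, K_{r+1}) is achieved by the complete r-partite Turán graph T(n, r) with parts as balanced as possible, and is at most (1 − 1/r) · n^2/2. For r = 7, n = 477: the density bound is (6/7) · 227529/2 = 682587/7 ≈ 97512.4286. The integer-valued extremum is e(T(477, 7)) = 97512, which is strictly less than the density bound 682587/7 since 7 ∤ 477 (the parts of T(477, 7) cannot all be equal).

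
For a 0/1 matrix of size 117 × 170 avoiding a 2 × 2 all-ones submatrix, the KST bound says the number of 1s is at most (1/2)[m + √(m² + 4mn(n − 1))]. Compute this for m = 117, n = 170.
z(117, 170; 2, 2) ≤ (1/2)[117 + √(117² + 4·117·170·169)] = (1/2)[117 + √13459329] = 1892.8479

Kővári–Sós–Turán: let r_1, ..., r_117 be the row sums and z = Σ r_i the total number of 1s. Each pair of columns can share at most one row with both entries 1 (else a 2×2 all-ones block appears), so Σ_i C(r_i, 2) ≤ C(170, 2) = 14365. By convexity Σ_i C(r_i, 2) ≥ 117·C(z/117, 2) = z(z − 117)/(2·117), giving z² − 117z − 117·170·169 ≤ 0 and hence z ≤ (1/2)[117 + √(13689 + 4·3361410)] = (1/2)[117 + √13459329] ≈ (1/2)(117 + 3668.6958) = 1892.8479.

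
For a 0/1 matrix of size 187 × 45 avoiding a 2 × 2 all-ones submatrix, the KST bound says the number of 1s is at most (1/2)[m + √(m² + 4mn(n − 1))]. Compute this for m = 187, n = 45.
z(187, 45; 2, 2) ≤ (1/2)[187 + √(187² + 4·187·45·44)] = (1/2)[187 + √1516009] = 709.1316

Kővári–Sós–Turán: let r_1, ..., r_187 be the row sums and z = Σ r_i the total number of 1s. Each pair of columns can share at most one row with both entries 1 (else a 2×2 all-ones block appears), so Σ_i C(r_i, 2) ≤ C(45, 2) = 990. By convexity Σ_i C(r_i, 2) ≥ 187·C(z/187, 2) = z(z − 187)/(2·187), giving z² − 187z − 187·45·44 ≤ 0 and hence z ≤ (1/2)[187 + √(34969 + 4·370260)] = (1/2)[187 + √1516009] ≈ (1/2)(187 + 1231.2632) = 709.1316.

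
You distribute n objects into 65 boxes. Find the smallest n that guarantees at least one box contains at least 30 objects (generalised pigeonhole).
n = (30 − 1)·65 + 1 = 1886

By the generalised pigeonhole principle, to guarantee some box contains ≥ r objects we need more than (r − 1) · k objects total. Threshold: n = (r − 1) · k + 1. With r = 30 and k = 65: n = 29 · 65 + 1 = 1885 + 1 = 1886. For n = 1885 = 29 · 65, we can put exactly 29 objects in every box, avoiding 30 in any single one — so 1886 is tight.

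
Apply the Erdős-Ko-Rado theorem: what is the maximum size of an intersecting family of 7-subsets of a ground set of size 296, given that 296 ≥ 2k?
max |F| = C(295, 6) = 869717699935

The Erdős-Ko-Rado theorem states: for n ≥ 2k, an intersecting family of k-subsets of an n-element set has size at most C(n − 1, k − 1), with equality for 'star' families {A ⊆ [n] : |A| = k, i ∈ A} (fix an element i). For n = 296, k = 7: C(295, 6) = 869717699935.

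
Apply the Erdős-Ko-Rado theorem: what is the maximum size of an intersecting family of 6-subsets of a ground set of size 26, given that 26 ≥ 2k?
max |F| = C(25, 5) = 53130

Erdős-Ko-Rado (1961): when n ≥ 2k, max |F| = C(n−1, k−1). The bound is attained by the star {A : i ∈ A} for any fixed i ∈ [n]. Here C(26−1, 6−1) = C(25, 5) = 53130.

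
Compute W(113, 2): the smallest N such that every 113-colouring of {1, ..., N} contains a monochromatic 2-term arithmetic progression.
W(113, 2) = 113 + 1 = 114

A 2-term AP is any pair of integers, so a monochromatic 2-AP exists iff some colour is used at least twice. With 113 colours, the colouring i ↦ i on {1, ..., 113} uses each colour once, avoiding any monochromatic pair, so W(113, 2) > 113. For {1, ..., 114}, pigeonhole forces two integers of the same colour, which form a monochromatic 2-AP. Hence W(113, 2) = 114.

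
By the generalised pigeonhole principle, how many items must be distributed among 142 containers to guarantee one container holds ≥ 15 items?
n = (15 − 1)·142 + 1 = 1989

By the generalised pigeonhole principle, to guarantee some box contains ≥ r objects we need more than (r − 1) · k objects total. Threshold: n = (r − 1) · k + 1. With r = 15 and k = 142: n = 14 · 142 + 1 = 1988 + 1 = 1989. For n = 1988 = 14 · 142, we can put exactly 14 objects in every box, avoiding 15 in any single one — so 1989 is tight.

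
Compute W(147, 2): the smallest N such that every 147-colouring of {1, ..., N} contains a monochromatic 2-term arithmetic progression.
W(147, 2) = 147 + 1 = 148

A 2-term AP is any pair of integers, so a monochromatic 2-AP exists iff some colour is used at least twice. With 147 colours, the colouring i ↦ i on {1, ..., 147} uses each colour once, avoiding any monochromatic pair, so W(147, 2) > 147. For {1, ..., 148}, pigeonhole forces two integers of the same colour, which form a monochromatic 2-AP. Hence W(147, 2) = 148.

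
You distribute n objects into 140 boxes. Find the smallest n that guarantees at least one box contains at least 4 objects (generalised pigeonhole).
n = (4 − 1)·140 + 1 = 421

By the generalised pigeonhole principle, to guarantee some box contains ≥ r objects we need more than (r − 1) · k objects total. Threshold: n = (r − 1) · k + 1. With r = 4 and k = 140: n = 3 · 140 + 1 = 420 + 1 = 421. For n = 420 = 3 · 140, we can put exactly 3 objects in every box, avoiding 4 in any single one — so 421 is tight.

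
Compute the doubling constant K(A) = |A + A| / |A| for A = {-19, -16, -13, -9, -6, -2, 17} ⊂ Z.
K = |A + A| / |A| = 23/7

Enumerate A + A = {a + b : a, b ∈ A}. With |A| = 7, there are |A|^2 = 49 ordered sum pairs; collecting distinct values, A + A = {-38, -35, -32, -29, -28, -26, -25, -22, -21, -19, -18, -15, -12, -11, -8, -4, -2, 1, 4, 8, 11, 15, 34}, so |A + A| = 23. Thus K = 23/7. For comparison, the minimum possible |A + A| over all 7-element sets is 2·7 − 1 = 13 (so min K = 13/7), attained only by arithmetic progressions.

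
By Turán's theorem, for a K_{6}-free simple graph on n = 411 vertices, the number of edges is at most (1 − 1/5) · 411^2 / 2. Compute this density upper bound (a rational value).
Turán density bound = (4/5) · 411^2/2 = 337842/5 ≈ 67568.4

Turán's theorem: ex(n, K_{r+1}) is achieved by the complete r-partite Turán graph T(n, r) with parts as balanced as possible, and is at most (1 − 1/r) · n^2/2. For r = 5, n = 411: the density bound is (4/5) · 168921/2 = 337842/5 ≈ 67568.4. The integer-valued extremum is e(T(411, 5)) = 67568, which is strictly less than the density bound 337842/5 since 5 ∤ 411 (the parts of T(411, 5) cannot all be equal).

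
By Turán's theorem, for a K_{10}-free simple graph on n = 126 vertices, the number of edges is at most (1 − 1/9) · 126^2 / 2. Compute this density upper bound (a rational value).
Turán density bound = (8/9) · 126^2/2 = 7056

Turán's theorem: ex(n, K_{r+1}) is achieved by the complete r-partite Turán graph T(n, r) with parts as balanced as possible, and is at most (1 − 1/r) · n^2/2. For r = 9, n = 126: the density bound is (8/9) · 15876/2 = 7056. Since 9 ∣ 126, the Turán graph T(126, 9) has parts of equal size 14, and its edge count e(T(126, 9)) = 7056 attains the density bound exactly.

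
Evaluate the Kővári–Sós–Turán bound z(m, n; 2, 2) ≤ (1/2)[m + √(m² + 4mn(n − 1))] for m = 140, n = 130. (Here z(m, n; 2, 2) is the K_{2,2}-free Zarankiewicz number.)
z(140, 130; 2, 2) ≤ (1/2)[140 + √(140² + 4·140·130·129)] = (1/2)[140 + √9410800] = 1603.8514

Kővári–Sós–Turán: let r_1, ..., r_140 be the row sums and z = Σ r_i the total number of 1s. Each pair of columns can share at most one row with both entries 1 (else a 2×2 all-ones block appears), so Σ_i C(r_i, 2) ≤ C(130, 2) = 8385. By convexity Σ_i C(r_i, 2) ≥ 140·C(z/140, 2) = z(z − 140)/(2·140), giving z² − 140z − 140·130·129 ≤ 0 and hence z ≤ (1/2)[140 + √(19600 + 4·2347800)] = (1/2)[140 + √9410800] ≈ (1/2)(140 + 3067.7027) = 1603.8514.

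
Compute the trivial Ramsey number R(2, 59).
R(2, 59) = 59

R(2, k) = k for all k ≥ 2: in a 2-colouring of K_k, either some edge is red (a red K_2) or all edges are blue (a blue K_k). And K_{58} coloured all-blue has no blue K_59, so R(2, 59) > 58. Hence R(2, 59) = 59.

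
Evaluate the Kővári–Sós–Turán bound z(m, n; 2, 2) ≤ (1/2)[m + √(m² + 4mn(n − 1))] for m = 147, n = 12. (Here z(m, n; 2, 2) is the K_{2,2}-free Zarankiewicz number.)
z(147, 12; 2, 2) ≤ (1/2)[147 + √(147² + 4·147·12·11)] = (1/2)[147 + √99225] = 231

Kővári–Sós–Turán: let r_1, ..., r_147 be the row sums and z = Σ r_i the total number of 1s. Each pair of columns can share at most one row with both entries 1 (else a 2×2 all-ones block appears), so Σ_i C(r_i, 2) ≤ C(12, 2) = 66. By convexity Σ_i C(r_i, 2) ≥ 147·C(z/147, 2) = z(z − 147)/(2·147), giving z² − 147z − 147·12·11 ≤ 0 and hence z ≤ (1/2)[147 + √(21609 + 4·19404)] = (1/2)[147 + √99225] ≈ (1/2)(147 + 315) = 231.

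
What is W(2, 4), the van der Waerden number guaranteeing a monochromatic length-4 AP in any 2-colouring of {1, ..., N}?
W(2, 4) = 35

This is a classical value, W(2, 4) = 35, established by combining an explicit 2-colouring of {1, ..., 34} with no monochromatic 4-AP (giving the lower bound W(2, 4) > 34) and a finite case analysis / exhaustive computer search showing every 2-colouring of {1, ..., 35} has such an AP.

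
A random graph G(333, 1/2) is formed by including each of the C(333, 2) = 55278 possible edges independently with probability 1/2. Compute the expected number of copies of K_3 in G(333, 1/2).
E[# K_3] = C(333, 3) · (1/2)^C(3, 2) = 6099006 / 2^3 = 3049503/4 = 762375.75

For each 3-subset S of vertices (there are C(333, 3) = 6099006 such S), let X_S = 1 if S induces a K_3 (all C(3, 2) = 3 edges present). Then P(X_S = 1) = (1/2)^3 = 1/8. By linearity of expectation, E[# K_3] = C(333, 3) · (1/2)^3 = 6099006 / 8 = 3049503/4 = 762375.75.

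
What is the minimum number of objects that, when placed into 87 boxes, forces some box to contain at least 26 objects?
n = (26 − 1)·87 + 1 = 2176

By the generalised pigeonhole principle, to guarantee some box contains ≥ r objects we need more than (r − 1) · k objects total. Threshold: n = (r − 1) · k + 1. With r = 26 and k = 87: n = 25 · 87 + 1 = 2175 + 1 = 2176. For n = 2175 = 25 · 87, we can put exactly 25 objects in every box, avoiding 26 in any single one — so 2176 is tight.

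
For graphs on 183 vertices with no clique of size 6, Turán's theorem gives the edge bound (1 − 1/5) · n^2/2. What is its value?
Turán density bound = (4/5) · 183^2/2 = 66978/5 ≈ 13395.6

Turán's theorem: ex(n, K_{r+1}) is achieved by the complete r-partite Turán graph T(n, r) with parts as balanced as possible, and is at most (1 − 1/r) · n^2/2. For r = 5, n = 183: the density bound is (4/5) · 33489/2 = 66978/5 ≈ 13395.6. The integer-valued extremum is e(T(183, 5)) = 13395, which is strictly less than the density bound 66978/5 since 5 ∤ 183 (the parts of T(183, 5) cannot all be equal).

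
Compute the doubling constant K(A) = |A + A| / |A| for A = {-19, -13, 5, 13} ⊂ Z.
K = |A + A| / |A| = 10/4 = 5/2

Enumerate A + A = {a + b : a, b ∈ A}. With |A| = 4, there are |A|^2 = 16 ordered sum pairs; collecting distinct values, A + A = {-38, -32, -26, -14, -8, -6, 0, 10, 18, 26}, so |A + A| = 10. Thus K = 10/4 = 5/2. For comparison, the minimum possible |A + A| over all 4-element sets is 2·4 − 1 = 7 (so min K = 7/4), attained only by arithmetic progressions.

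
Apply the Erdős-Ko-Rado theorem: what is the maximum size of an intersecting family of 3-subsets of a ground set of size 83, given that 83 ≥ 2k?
max |F| = C(82, 2) = 3321

Erdős-Ko-Rado (1961): when n ≥ 2k, max |F| = C(n−1, k−1). The bound is attained by the star {A : i ∈ A} for any fixed i ∈ [n]. Here C(83−1, 3−1) = C(82, 2) = 3321.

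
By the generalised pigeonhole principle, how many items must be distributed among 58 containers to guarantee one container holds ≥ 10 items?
n = (10 − 1)·58 + 1 = 523

By the generalised pigeonhole principle, to guarantee some box contains ≥ r objects we need more than (r − 1) · k objects total. Threshold: n = (r − 1) · k + 1. With r = 10 and k = 58: n = 9 · 58 + 1 = 522 + 1 = 523. For n = 522 = 9 · 58, we can put exactly 9 objects in every box, avoiding 10 in any single one — so 523 is tight.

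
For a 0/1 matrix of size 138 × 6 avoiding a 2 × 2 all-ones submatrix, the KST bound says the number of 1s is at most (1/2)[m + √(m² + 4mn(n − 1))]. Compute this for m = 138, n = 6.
z(138, 6; 2, 2) ≤ (1/2)[138 + √(138² + 4·138·6·5)] = (1/2)[138 + √35604] = 163.3451

Kővári–Sós–Turán: let r_1, ..., r_138 be the row sums and z = Σ r_i the total number of 1s. Each pair of columns can share at most one row with both entries 1 (else a 2×2 all-ones block appears), so Σ_i C(r_i, 2) ≤ C(6, 2) = 15. By convexity Σ_i C(r_i, 2) ≥ 138·C(z/138, 2) = z(z − 138)/(2·138), giving z² − 138z − 138·6·5 ≤ 0 and hence z ≤ (1/2)[138 + √(19044 + 4·4140)] = (1/2)[138 + √35604] ≈ (1/2)(138 + 188.6902) = 163.3451.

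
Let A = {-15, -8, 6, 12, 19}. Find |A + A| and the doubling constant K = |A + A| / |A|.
K = |A + A| / |A| = 14/5

Enumerate A + A = {a + b : a, b ∈ A}. With |A| = 5, there are |A|^2 = 25 ordered sum pairs; collecting distinct values, A + A = {-30, -23, -16, -9, -3, -2, 4, 11, 12, 18, 24, 25, 31, 38}, so |A + A| = 14. Thus K = 14/5. For comparison, the minimum possible |A + A| over all 5-element sets is 2·5 − 1 = 9 (so min K = 9/5), attained only by arithmetic progressions.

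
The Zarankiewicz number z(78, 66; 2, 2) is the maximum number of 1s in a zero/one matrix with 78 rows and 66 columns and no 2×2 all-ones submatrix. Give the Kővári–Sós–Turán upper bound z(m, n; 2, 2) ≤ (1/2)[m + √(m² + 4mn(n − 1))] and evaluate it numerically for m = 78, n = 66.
z(78, 66; 2, 2) ≤ (1/2)[78 + √(78² + 4·78·66·65)] = (1/2)[78 + √1344564] = 618.7767

Kővári–Sós–Turán: let r_1, ..., r_78 be the row sums and z = Σ r_i the total number of 1s. Each pair of columns can share at most one row with both entries 1 (else a 2×2 all-ones block appears), so Σ_i C(r_i, 2) ≤ C(66, 2) = 2145. By convexity Σ_i C(r_i, 2) ≥ 78·C(z/78, 2) = z(z − 78)/(2·78), giving z² − 78z − 78·66·65 ≤ 0 and hence z ≤ (1/2)[78 + √(6084 + 4·334620)] = (1/2)[78 + √1344564] ≈ (1/2)(78 + 1159.5534) = 618.7767.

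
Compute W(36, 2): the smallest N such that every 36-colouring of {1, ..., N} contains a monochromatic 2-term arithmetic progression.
W(36, 2) = 36 + 1 = 37

A 2-term AP is any pair of integers, so a monochromatic 2-AP exists iff some colour is used at least twice. With 36 colours, the colouring i ↦ i on {1, ..., 36} uses each colour once, avoiding any monochromatic pair, so W(36, 2) > 36. For {1, ..., 37}, pigeonhole forces two integers of the same colour, which form a monochromatic 2-AP. Hence W(36, 2) = 37.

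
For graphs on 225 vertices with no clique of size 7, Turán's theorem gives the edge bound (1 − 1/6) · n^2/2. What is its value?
Turán density bound = (5/6) · 225^2/2 = 84375/4 ≈ 21093.75

Turán's theorem: ex(n, K_{r+1}) is achieved by the complete r-partite Turán graph T(n, r) with parts as balanced as possible, and is at most (1 − 1/r) · n^2/2. For r = 6, n = 225: the density bound is (5/6) · 50625/2 = 84375/4 ≈ 21093.75. The integer-valued extremum is e(T(225, 6)) = 21093, which is strictly less than the density bound 84375/4 since 6 ∤ 225 (the parts of T(225, 6) cannot all be equal).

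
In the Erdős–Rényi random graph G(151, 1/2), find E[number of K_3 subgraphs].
E[# K_3] = C(151, 3) · (1/2)^C(3, 2) = 562475 / 2^3 = 70309.375

For each 3-subset S of vertices (there are C(151, 3) = 562475 such S), let X_S = 1 if S induces a K_3 (all C(3, 2) = 3 edges present). Then P(X_S = 1) = (1/2)^3 = 1/8. By linearity of expectation, E[# K_3] = C(151, 3) · (1/2)^3 = 562475 / 8 = 70309.375.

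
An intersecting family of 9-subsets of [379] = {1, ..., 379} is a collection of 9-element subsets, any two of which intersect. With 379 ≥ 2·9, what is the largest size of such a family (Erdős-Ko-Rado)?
max |F| = C(378, 8) = 9594647478991575

The Erdős-Ko-Rado theorem states: for n ≥ 2k, an intersecting family of k-subsets of an n-element set has size at most C(n − 1, k − 1), with equality for 'star' families {A ⊆ [n] : |A| = k, i ∈ A} (fix an element i). For n = 379, k = 9: C(378, 8) = 9594647478991575.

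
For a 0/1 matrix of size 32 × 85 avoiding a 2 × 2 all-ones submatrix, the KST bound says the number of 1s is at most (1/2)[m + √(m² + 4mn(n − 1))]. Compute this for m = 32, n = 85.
z(32, 85; 2, 2) ≤ (1/2)[32 + √(32² + 4·32·85·84)] = (1/2)[32 + √914944] = 494.2635

Kővári–Sós–Turán: let r_1, ..., r_32 be the row sums and z = Σ r_i the total number of 1s. Each pair of columns can share at most one row with both entries 1 (else a 2×2 all-ones block appears), so Σ_i C(r_i, 2) ≤ C(85, 2) = 3570. By convexity Σ_i C(r_i, 2) ≥ 32·C(z/32, 2) = z(z − 32)/(2·32), giving z² − 32z − 32·85·84 ≤ 0 and hence z ≤ (1/2)[32 + √(1024 + 4·228480)] = (1/2)[32 + √914944] ≈ (1/2)(32 + 956.5271) = 494.2635.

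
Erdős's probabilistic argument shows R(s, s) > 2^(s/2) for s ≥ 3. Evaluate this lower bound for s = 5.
2^(5/2) = 5.6569; so R(5, 5) > 5.6569

Colour each edge of K_n uniformly at random with red/blue. The expected number of monochromatic K_5 is C(n, 5) · 2 · 2^(−C(5,2)). If C(n, 5) · 2^(1 − C(5,2)) < 1, then with positive probability no monochromatic K_5 exists, so R(5, 5) > n. The standard estimate C(n, 5) ≤ n^5/5! shows this inequality holds whenever n ≤ 2^(5/2) (since 5! · 2^(C(5,2) − 1) > 2^(5^2/2) ≥ n^5). Hence R(5, 5) > 2^(5/2) = 5.6569.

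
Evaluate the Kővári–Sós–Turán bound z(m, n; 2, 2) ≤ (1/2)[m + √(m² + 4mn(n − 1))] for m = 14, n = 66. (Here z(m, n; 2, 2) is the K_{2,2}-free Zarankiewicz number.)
z(14, 66; 2, 2) ≤ (1/2)[14 + √(14² + 4·14·66·65)] = (1/2)[14 + √240436] = 252.1714

Kővári–Sós–Turán: let r_1, ..., r_14 be the row sums and z = Σ r_i the total number of 1s. Each pair of columns can share at most one row with both entries 1 (else a 2×2 all-ones block appears), so Σ_i C(r_i, 2) ≤ C(66, 2) = 2145. By convexity Σ_i C(r_i, 2) ≥ 14·C(z/14, 2) = z(z − 14)/(2·14), giving z² − 14z − 14·66·65 ≤ 0 and hence z ≤ (1/2)[14 + √(196 + 4·60060)] = (1/2)[14 + √240436] ≈ (1/2)(14 + 490.3427) = 252.1714.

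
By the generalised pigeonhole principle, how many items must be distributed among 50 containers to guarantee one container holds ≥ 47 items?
n = (47 − 1)·50 + 1 = 2301

By the generalised pigeonhole principle, to guarantee some box contains ≥ r objects we need more than (r − 1) · k objects total. Threshold: n = (r − 1) · k + 1. With r = 47 and k = 50: n = 46 · 50 + 1 = 2300 + 1 = 2301. For n = 2300 = 46 · 50, we can put exactly 46 objects in every box, avoiding 47 in any single one — so 2301 is tight.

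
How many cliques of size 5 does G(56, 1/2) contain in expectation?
E[# K_5] = C(56, 5) · (1/2)^C(5, 2) = 3819816 / 2^10 = 477477/128 = 3730.2890625

For each 5-subset S of vertices (there are C(56, 5) = 3819816 such S), let X_S = 1 if S induces a K_5 (all C(5, 2) = 10 edges present). Then P(X_S = 1) = (1/2)^10 = 1/1024. By linearity of expectation, E[# K_5] = C(56, 5) · (1/2)^10 = 3819816 / 1024 = 477477/128 = 3730.2890625.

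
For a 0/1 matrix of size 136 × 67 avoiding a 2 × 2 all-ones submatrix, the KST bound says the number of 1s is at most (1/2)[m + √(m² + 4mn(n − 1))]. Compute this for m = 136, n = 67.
z(136, 67; 2, 2) ≤ (1/2)[136 + √(136² + 4·136·67·66)] = (1/2)[136 + √2424064] = 846.4703

Kővári–Sós–Turán: let r_1, ..., r_136 be the row sums and z = Σ r_i the total number of 1s. Each pair of columns can share at most one row with both entries 1 (else a 2×2 all-ones block appears), so Σ_i C(r_i, 2) ≤ C(67, 2) = 2211. By convexity Σ_i C(r_i, 2) ≥ 136·C(z/136, 2) = z(z − 136)/(2·136), giving z² − 136z − 136·67·66 ≤ 0 and hence z ≤ (1/2)[136 + √(18496 + 4·601392)] = (1/2)[136 + √2424064] ≈ (1/2)(136 + 1556.9406) = 846.4703.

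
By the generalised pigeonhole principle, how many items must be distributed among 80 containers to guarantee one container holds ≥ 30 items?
n = (30 − 1)·80 + 1 = 2321

By the generalised pigeonhole principle, to guarantee some box contains ≥ r objects we need more than (r − 1) · k objects total. Threshold: n = (r − 1) · k + 1. With r = 30 and k = 80: n = 29 · 80 + 1 = 2320 + 1 = 2321. For n = 2320 = 29 · 80, we can put exactly 29 objects in every box, avoiding 30 in any single one — so 2321 is tight.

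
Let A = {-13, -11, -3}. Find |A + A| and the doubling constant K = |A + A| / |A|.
K = |A + A| / |A| = 6/3 = 2

Enumerate A + A = {a + b : a, b ∈ A}. With |A| = 3, there are |A|^2 = 9 ordered sum pairs; collecting distinct values, A + A = {-26, -24, -22, -16, -14, -6}, so |A + A| = 6. Thus K = 6/3 = 2. For comparison, the minimum possible |A + A| over all 3-element sets is 2·3 − 1 = 5 (so min K = 5/3), attained only by arithmetic progressions.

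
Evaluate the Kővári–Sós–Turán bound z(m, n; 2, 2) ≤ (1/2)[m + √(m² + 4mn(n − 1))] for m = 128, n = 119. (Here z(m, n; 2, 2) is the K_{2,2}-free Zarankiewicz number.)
z(128, 119; 2, 2) ≤ (1/2)[128 + √(128² + 4·128·119·118)] = (1/2)[128 + √7205888] = 1406.1893

Kővári–Sós–Turán: let r_1, ..., r_128 be the row sums and z = Σ r_i the total number of 1s. Each pair of columns can share at most one row with both entries 1 (else a 2×2 all-ones block appears), so Σ_i C(r_i, 2) ≤ C(119, 2) = 7021. By convexity Σ_i C(r_i, 2) ≥ 128·C(z/128, 2) = z(z − 128)/(2·128), giving z² − 128z − 128·119·118 ≤ 0 and hence z ≤ (1/2)[128 + √(16384 + 4·1797376)] = (1/2)[128 + √7205888] ≈ (1/2)(128 + 2684.3785) = 1406.1893.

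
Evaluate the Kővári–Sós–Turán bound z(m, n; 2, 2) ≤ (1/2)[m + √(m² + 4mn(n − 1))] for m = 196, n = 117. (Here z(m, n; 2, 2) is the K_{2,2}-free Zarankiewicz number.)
z(196, 117; 2, 2) ≤ (1/2)[196 + √(196² + 4·196·117·116)] = (1/2)[196 + √10678864] = 1731.9266

Kővári–Sós–Turán: let r_1, ..., r_196 be the row sums and z = Σ r_i the total number of 1s. Each pair of columns can share at most one row with both entries 1 (else a 2×2 all-ones block appears), so Σ_i C(r_i, 2) ≤ C(117, 2) = 6786. By convexity Σ_i C(r_i, 2) ≥ 196·C(z/196, 2) = z(z − 196)/(2·196), giving z² − 196z − 196·117·116 ≤ 0 and hence z ≤ (1/2)[196 + √(38416 + 4·2660112)] = (1/2)[196 + √10678864] ≈ (1/2)(196 + 3267.8531) = 1731.9266.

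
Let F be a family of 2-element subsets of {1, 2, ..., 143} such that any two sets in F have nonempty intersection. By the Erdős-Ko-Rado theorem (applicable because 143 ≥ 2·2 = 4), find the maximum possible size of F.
max |F| = C(142, 1) = 142

The Erdős-Ko-Rado theorem states: for n ≥ 2k, an intersecting family of k-subsets of an n-element set has size at most C(n − 1, k − 1), with equality for 'star' families {A ⊆ [n] : |A| = k, i ∈ A} (fix an element i). For n = 143, k = 2: C(142, 1) = 142.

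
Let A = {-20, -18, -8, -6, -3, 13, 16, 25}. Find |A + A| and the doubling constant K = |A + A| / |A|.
K = |A + A| / |A| = 32/8 = 4

Enumerate A + A = {a + b : a, b ∈ A}. With |A| = 8, there are |A|^2 = 64 ordered sum pairs; collecting distinct values, A + A = {-40, -38, -36, -28, -26, -24, -23, -21, -16, -14, -12, -11, -9, -7, -6, -5, -4, -2, 5, 7, 8, 10, 13, 17, 19, 22, 26, 29, 32, 38, 41, 50}, so |A + A| = 32. Thus K = 32/8 = 4. For comparison, the minimum possible |A + A| over all 8-element sets is 2·8 − 1 = 15 (so min K = 15/8), attained only by arithmetic progressions.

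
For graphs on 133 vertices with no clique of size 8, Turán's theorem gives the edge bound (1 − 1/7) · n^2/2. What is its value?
Turán density bound = (6/7) · 133^2/2 = 7581

Turán's theorem: ex(n, K_{r+1}) is achieved by the complete r-partite Turán graph T(n, r) with parts as balanced as possible, and is at most (1 − 1/r) · n^2/2. For r = 7, n = 133: the density bound is (6/7) · 17689/2 = 7581. Since 7 ∣ 133, the Turán graph T(133, 7) has parts of equal size 19, and its edge count e(T(133, 7)) = 7581 attains the density bound exactly.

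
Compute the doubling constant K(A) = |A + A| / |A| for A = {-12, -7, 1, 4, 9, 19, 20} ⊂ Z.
K = |A + A| / |A| = 24/7

Enumerate A + A = {a + b : a, b ∈ A}. With |A| = 7, there are |A|^2 = 49 ordered sum pairs; collecting distinct values, A + A = {-24, -19, -14, -11, -8, -6, -3, 2, 5, 7, 8, 10, 12, 13, 18, 20, 21, 23, 24, 28, 29, 38, 39, 40}, so |A + A| = 24. Thus K = 24/7. For comparison, the minimum possible |A + A| over all 7-element sets is 2·7 − 1 = 13 (so min K = 13/7), attained only by arithmetic progressions.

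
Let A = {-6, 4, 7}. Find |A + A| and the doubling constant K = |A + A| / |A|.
K = |A + A| / |A| = 6/3 = 2

Enumerate A + A = {a + b : a, b ∈ A}. With |A| = 3, there are |A|^2 = 9 ordered sum pairs; collecting distinct values, A + A = {-12, -2, 1, 8, 11, 14}, so |A + A| = 6. Thus K = 6/3 = 2. For comparison, the minimum possible |A + A| over all 3-element sets is 2·3 − 1 = 5 (so min K = 5/3), attained only by arithmetic progressions.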